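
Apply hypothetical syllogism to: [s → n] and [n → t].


Hypothetical syllogism: from (P → Q) and (Q → R), infer (P → R).
Chain the two implications through the shared middle term 'n'.

s → t


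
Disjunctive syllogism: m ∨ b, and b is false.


Disjunctive syllogism: from (P ∨ Q) and ¬P, infer Q.
One disjunct, 'b', is ruled out; the other must hold.

m


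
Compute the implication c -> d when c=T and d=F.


Implication is false only when antecedent is true and consequent is false.
Substitute: c=T, d=F.
T -> F evaluates to F.

F


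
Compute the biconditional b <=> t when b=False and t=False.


Biconditional is true when both operands have the same truth value.
Substitute: b=False, t=False.
False <=> False evaluates to True.

True


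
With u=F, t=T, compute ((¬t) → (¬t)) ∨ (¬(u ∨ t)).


Substitute u=F, t=T:
¬t = F
¬t = F
(¬t) → (¬t) = F → F = T
u ∨ t = F ∨ T = T
¬(u ∨ t) = F
((¬t) → (¬t)) ∨ (¬(u ∨ t)) = T ∨ F = T

T


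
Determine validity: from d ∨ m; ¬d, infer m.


This matches the form of disjunctive syllogism: the conclusion follows in every model of the premises.

Valid.


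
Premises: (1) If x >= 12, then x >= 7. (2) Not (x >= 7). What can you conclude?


Modus tollens: from (P → Q) and ¬Q, infer ¬P.
Q = 'x >= 7' is denied; since P → Q, P must also fail.

Not (x >= 12).


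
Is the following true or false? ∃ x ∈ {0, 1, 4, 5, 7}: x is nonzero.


Evaluate the predicate on each element: 0:F, 1:T, 4:T, 5:T, 7:T.
Witness x = 1 satisfies the predicate.

T


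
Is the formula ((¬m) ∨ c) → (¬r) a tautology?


Build the truth table over {c, m, r}:
c | m | r | φ
-------------
F | F | F | T
T | F | F | T
F | T | F | T
T | T | F | T
F | F | T | F
T | F | T | F
F | T | T | T
T | T | T | F
Counterexample at row 5: with c=F, m=F, r=T, the formula is F.

No, it is not a tautology.


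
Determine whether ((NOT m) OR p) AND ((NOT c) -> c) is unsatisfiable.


Truth table over {c, m, p}:
c | m | p | φ
-------------
F | F | F | F
T | F | F | T
F | T | F | F
T | T | F | F
F | F | T | F
T | F | T | T
F | T | T | F
T | T | T | T
Satisfying assignment at row 2: c=T, m=F, p=F gives T.

No, it is not a contradiction.


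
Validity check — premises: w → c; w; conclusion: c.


This matches the form of modus ponens: the conclusion follows in every model of the premises.

Valid.


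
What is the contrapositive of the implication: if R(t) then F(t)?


The contrapositive of (P → Q) is (¬Q → ¬P); it is logically equivalent to the original.
Here P = 'R(t)' and Q = 'F(t)'.

If not (F(t)), then not (R(t)).


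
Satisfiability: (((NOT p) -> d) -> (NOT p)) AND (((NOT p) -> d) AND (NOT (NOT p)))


Check all 4 assignments over {d, p}:
d | p | φ
---------
F | F | F
T | F | F
F | T | F
T | T | F
No assignment makes the formula true.

Unsatisfiable.


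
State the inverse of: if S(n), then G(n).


The inverse of (P → Q) is (¬P → ¬Q). It is equivalent to the converse, not to the original.
Here P = 'S(n)' and Q = 'G(n)'.

If not (S(n)), then not (G(n)).


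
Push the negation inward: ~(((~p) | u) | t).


De Morgan: the negation of a disjunction is the conjunction of the negations.
Distribute ~ across |, flipping it to &, and negate each literal.

(p & (~u)) & (~t)


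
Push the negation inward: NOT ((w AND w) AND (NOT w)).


De Morgan: the negation of a conjunction is the disjunction of the negations.
Distribute NOT across AND, flipping it to OR, and negate each literal.

((NOT w) OR (NOT w)) OR w


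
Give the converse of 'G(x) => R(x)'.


The converse of (P → Q) is (Q → P). It is not in general equivalent to the original.
Here P = 'G(x)' and Q = 'R(x)'.

If R(x), then G(x).


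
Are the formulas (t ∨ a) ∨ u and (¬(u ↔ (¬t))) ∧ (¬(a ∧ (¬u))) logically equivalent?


Compare truth tables:
a | t | u | φ | ψ
-----------------
F | F | F | F | T
T | F | F | T | F
F | T | F | T | F
T | T | F | T | F
F | F | T | T | F
T | F | T | T | F
F | T | T | T | T
T | T | T | T | T
They differ at row 1 (a=F, t=F, u=F): φ=F but ψ=T.

No, they are not logically equivalent.


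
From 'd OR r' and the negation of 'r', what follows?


Disjunctive syllogism: from (P ∨ Q) and ¬P, infer Q.
One disjunct, 'r', is ruled out; the other must hold.

d


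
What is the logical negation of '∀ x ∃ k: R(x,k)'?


Negation flips each quantifier (∀↔∃) and negates the inner predicate.
¬(∀ x ∃ k: φ) = ∃ x ∀ k: ¬φ.

∃ x ∀ k: ¬(R(x,k))


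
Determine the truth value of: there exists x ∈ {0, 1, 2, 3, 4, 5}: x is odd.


Evaluate the predicate on each element: 0:F, 1:T, 2:F, 3:T, 4:F, 5:T.
Witness x = 1 satisfies the predicate.

T


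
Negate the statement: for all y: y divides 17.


¬(for all x: φ) = there exists x: ¬φ, and ¬(there exists x: φ) = for all x: ¬φ.
Apply to the universal statement.

there exists y: NOT(y divides 17)


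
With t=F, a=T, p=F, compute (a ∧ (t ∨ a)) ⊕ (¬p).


Substitute t=F, a=T, p=F:
t ∨ a = F ∨ T = T
a ∧ (t ∨ a) = T ∧ T = T
¬p = T
(a ∧ (t ∨ a)) ⊕ (¬p) = T ⊕ T = F

F


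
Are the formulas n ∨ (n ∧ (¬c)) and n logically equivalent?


Compare truth tables:
c | n | φ | ψ
-------------
F | F | F | F
T | F | F | F
F | T | T | T
T | T | T | T
The columns φ and ψ agree on every row.

Yes, they are logically equivalent.


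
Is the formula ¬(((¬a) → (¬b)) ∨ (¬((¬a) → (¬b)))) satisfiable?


Check all 4 assignments over {a, b}:
a | b | φ
---------
F | F | F
T | F | F
F | T | F
T | T | F
No assignment makes the formula true.

Unsatisfiable.


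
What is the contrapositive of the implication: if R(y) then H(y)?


The contrapositive of (P → Q) is (¬Q → ¬P); it is logically equivalent to the original.
Here P = 'R(y)' and Q = 'H(y)'.

If not (H(y)), then not (R(y)).


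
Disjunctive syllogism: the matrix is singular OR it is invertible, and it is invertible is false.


Disjunctive syllogism: from (P ∨ Q) and ¬P, infer Q.
One disjunct, 'it is invertible', is ruled out; the other must hold.

the matrix is singular


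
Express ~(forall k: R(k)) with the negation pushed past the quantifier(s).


¬(forall x: φ) = exists x: ¬φ, and ¬(exists x: φ) = forall x: ¬φ.
Apply to the universal statement.

exists k: ~(R(k))


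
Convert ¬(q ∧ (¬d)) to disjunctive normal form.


Step 1: Apply De Morgan: ¬(q ∧ (¬d)) = ¬q ∨ ¬(¬d).
Step 2: Eliminate any double negations (¬¬X = X).

(¬q) ∨ d


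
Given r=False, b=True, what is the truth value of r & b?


Conjunction is true only when both operands are true.
Substitute: r=False, b=True.
False & True evaluates to False.

False


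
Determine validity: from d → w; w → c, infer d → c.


This matches the form of hypothetical syllogism: the conclusion follows in every model of the premises.

Valid.


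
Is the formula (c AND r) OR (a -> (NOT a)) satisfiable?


Search for a satisfying assignment over {a, c, r}.
Try a=F, c=F, r=F: the formula evaluates to T.
A satisfying assignment exists.

Satisfiable.


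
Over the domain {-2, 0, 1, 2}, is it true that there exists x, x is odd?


Evaluate the predicate on each element: -2:F, 0:F, 1:T, 2:F.
Witness x = 1 satisfies the predicate.

T


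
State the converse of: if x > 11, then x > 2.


The converse of (P → Q) is (Q → P). It is not in general equivalent to the original.
Here P = 'x > 11' and Q = 'x > 2'.

If x > 2, then x > 11.


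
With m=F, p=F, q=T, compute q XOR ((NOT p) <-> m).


Substitute m=F, p=F, q=T:
NOT p = T
(NOT p) <-> m = T <-> F = F
q XOR ((NOT p) <-> m) = T XOR F = T

T


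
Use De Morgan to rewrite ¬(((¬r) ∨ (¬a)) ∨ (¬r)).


De Morgan: the negation of a disjunction is the conjunction of the negations.
Distribute ¬ across ∨, flipping it to ∧, and negate each literal.

(r ∧ a) ∧ r


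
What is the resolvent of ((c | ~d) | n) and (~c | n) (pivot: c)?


The clauses contain complementary literals c and ~c.
Resolution eliminates this pair and disjoins the remaining literals (merging duplicates).

(n | ~d)


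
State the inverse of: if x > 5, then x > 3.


The inverse of (P → Q) is (¬P → ¬Q). It is equivalent to the converse, not to the original.
Here P = 'x > 5' and Q = 'x > 3'.

If not (x > 5), then not (x > 3).


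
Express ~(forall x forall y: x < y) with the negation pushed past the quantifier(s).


Negation flips each quantifier (∀↔∃) and negates the inner predicate.
¬(forall x forall y: φ) = exists x exists y: ¬φ.

exists x exists y: ~(x < y)


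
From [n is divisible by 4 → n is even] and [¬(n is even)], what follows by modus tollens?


Modus tollens: from (P → Q) and ¬Q, infer ¬P.
Q = 'n is even' is denied; since P → Q, P must also fail.

Not (n is divisible by 4).


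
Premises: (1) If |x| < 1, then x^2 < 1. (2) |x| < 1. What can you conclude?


Modus ponens: from (P → Q) and P, infer Q.
P = '|x| < 1' is asserted, and P → Q holds, so Q follows.

x^2 < 1.


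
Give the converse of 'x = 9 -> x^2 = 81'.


The converse of (P → Q) is (Q → P). It is not in general equivalent to the original.
Here P = 'x = 9' and Q = 'x^2 = 81'.

If x^2 = 81, then x = 9.


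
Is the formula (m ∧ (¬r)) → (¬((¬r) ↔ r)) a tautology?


Build the truth table over {m, r}:
m | r | φ
---------
F | F | T
T | F | T
F | T | T
T | T | T
Every row evaluates to true.

Yes, it is a tautology.


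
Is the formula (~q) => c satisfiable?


Search for a satisfying assignment over {c, q}.
Try c=True, q=False: the formula evaluates to True.
A satisfying assignment exists.

Satisfiable.


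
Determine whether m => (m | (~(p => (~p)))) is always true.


Build the truth table over {m, p}:
m | p | φ
---------
False | False | True
True | False | True
False | True | True
True | True | True
Every row evaluates to true.

Yes, it is a tautology.


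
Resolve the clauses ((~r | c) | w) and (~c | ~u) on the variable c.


The clauses contain complementary literals c and ~c.
Resolution eliminates this pair and disjoins the remaining literals (merging duplicates).

((~r | w) | ~u)


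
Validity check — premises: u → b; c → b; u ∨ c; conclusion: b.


This matches the form of proof by cases: the conclusion follows in every model of the premises.

Valid.


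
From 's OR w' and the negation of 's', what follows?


Disjunctive syllogism: from (P ∨ Q) and ¬P, infer Q.
One disjunct, 's', is ruled out; the other must hold.

w


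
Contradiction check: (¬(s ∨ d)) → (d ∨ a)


Truth table over {a, d, s}:
a | d | s | φ
-------------
F | F | F | F
T | F | F | T
F | T | F | T
T | T | F | T
F | F | T | T
T | F | T | T
F | T | T | T
T | T | T | T
Satisfying assignment at row 2: a=T, d=F, s=F gives T.

No, it is not a contradiction.


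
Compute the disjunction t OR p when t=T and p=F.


Disjunction is false only when both operands are false.
Substitute: t=T, p=F.
T OR F evaluates to T.

T


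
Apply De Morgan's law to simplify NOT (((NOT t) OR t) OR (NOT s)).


De Morgan: the negation of a disjunction is the conjunction of the negations.
Distribute NOT across OR, flipping it to AND, and negate each literal.

(t AND (NOT t)) AND s


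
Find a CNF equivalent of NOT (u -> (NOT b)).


Step 1: Rewrite u → (¬b) as ¬u ∨ (¬b).
Step 2: Negate: ¬(¬u ∨ (¬b)) = u ∧ ¬(¬b) (De Morgan + double negation).
Step 3: Eliminate any double negations (¬¬X = X).

u AND b


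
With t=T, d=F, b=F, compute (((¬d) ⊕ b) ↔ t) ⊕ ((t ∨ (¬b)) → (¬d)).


Substitute t=T, d=F, b=F:
¬d = T
(¬d) ⊕ b = T ⊕ F = T
((¬d) ⊕ b) ↔ t = T ↔ T = T
¬b = T
t ∨ (¬b) = T ∨ T = T
¬d = T
(t ∨ (¬b)) → (¬d) = T → T = T
(((¬d) ⊕ b) ↔ t) ⊕ ((t ∨ (¬b)) → (¬d)) = T ⊕ T = F

F


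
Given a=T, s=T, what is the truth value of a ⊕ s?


Exclusive or is true when exactly one operand is true.
Substitute: a=T, s=T.
T ⊕ T evaluates to F.

F


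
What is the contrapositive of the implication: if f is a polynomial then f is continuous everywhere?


The contrapositive of (P → Q) is (¬Q → ¬P); it is logically equivalent to the original.
Here P = 'f is a polynomial' and Q = 'f is continuous everywhere'.

If not (f is continuous everywhere), then not (f is a polynomial).


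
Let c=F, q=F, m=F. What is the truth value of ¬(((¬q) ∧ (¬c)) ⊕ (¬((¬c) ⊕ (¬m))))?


Substitute c=F, q=F, m=F:
¬q = T
¬c = T
(¬q) ∧ (¬c) = T ∧ T = T
¬c = T
¬m = T
(¬c) ⊕ (¬m) = T ⊕ T = F
¬((¬c) ⊕ (¬m)) = T
((¬q) ∧ (¬c)) ⊕ (¬((¬c) ⊕ (¬m))) = T ⊕ T = F
¬(((¬q) ∧ (¬c)) ⊕ (¬((¬c) ⊕ (¬m)))) = T

T


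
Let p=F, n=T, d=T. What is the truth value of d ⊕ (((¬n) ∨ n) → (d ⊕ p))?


Substitute p=F, n=T, d=T:
¬n = F
(¬n) ∨ n = F ∨ T = T
d ⊕ p = T ⊕ F = T
((¬n) ∨ n) → (d ⊕ p) = T → T = T
d ⊕ (((¬n) ∨ n) → (d ⊕ p)) = T ⊕ T = F

F


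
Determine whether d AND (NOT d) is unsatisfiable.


Truth table over {d}:
d | φ
-----
F | F
T | F
Every row is false.

Yes, it is a contradiction.


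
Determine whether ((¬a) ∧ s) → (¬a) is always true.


Build the truth table over {a, s}:
a | s | φ
---------
F | F | T
T | F | T
F | T | T
T | T | T
Every row evaluates to true.

Yes, it is a tautology.


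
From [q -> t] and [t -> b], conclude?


Hypothetical syllogism: from (P → Q) and (Q → R), infer (P → R).
Chain the two implications through the shared middle term 't'.

q -> b


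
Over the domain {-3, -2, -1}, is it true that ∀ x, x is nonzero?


Evaluate the predicate on each element: -3:T, -2:T, -1:T.
Every element satisfies the predicate.

T


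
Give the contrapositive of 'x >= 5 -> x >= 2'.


The contrapositive of (P → Q) is (¬Q → ¬P); it is logically equivalent to the original.
Here P = 'x >= 5' and Q = 'x >= 2'.

If not (x >= 2), then not (x >= 5).


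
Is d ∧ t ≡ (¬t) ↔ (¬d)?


Compare truth tables:
d | t | φ | ψ
-------------
F | F | F | T
T | F | F | F
F | T | F | F
T | T | T | T
They differ at row 1 (d=F, t=F): φ=F but ψ=T.

No, they are not logically equivalent.


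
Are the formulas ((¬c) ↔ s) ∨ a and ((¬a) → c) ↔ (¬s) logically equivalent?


Compare truth tables:
a | c | s | φ | ψ
-----------------
F | F | F | F | F
T | F | F | T | T
F | T | F | T | T
T | T | F | T | T
F | F | T | T | T
T | F | T | T | F
F | T | T | F | F
T | T | T | T | F
They differ at row 6 (a=T, c=F, s=T): φ=T but ψ=F.

No, they are not logically equivalent.


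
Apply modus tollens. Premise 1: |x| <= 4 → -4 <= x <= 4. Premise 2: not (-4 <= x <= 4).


Modus tollens: from (P → Q) and ¬Q, infer ¬P.
Q = '-4 <= x <= 4' is denied; since P → Q, P must also fail.

Not (|x| <= 4).


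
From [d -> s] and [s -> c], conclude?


Hypothetical syllogism: from (P → Q) and (Q → R), infer (P → R).
Chain the two implications through the shared middle term 's'.

d -> c


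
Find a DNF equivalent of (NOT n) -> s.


Step 1: Rewrite (¬n) → s as ¬(¬n) ∨ s.
Step 2: Eliminate any double negations (¬¬X = X).

n OR s


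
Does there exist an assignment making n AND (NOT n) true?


Check all 2 assignments over {n}:
n | φ
-----
F | F
T | F
No assignment makes the formula true.

Unsatisfiable.


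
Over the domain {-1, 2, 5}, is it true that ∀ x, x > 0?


Evaluate the predicate on each element: -1:F, 2:T, 5:T.
Counterexample x = -1 fails the predicate.

F


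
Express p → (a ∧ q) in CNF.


Step 1: Rewrite p → (a ∧ q) as ¬p ∨ (a ∧ q).
Step 2: Distribute ∨ over ∧.

((¬p) ∨ a) ∧ ((¬p) ∨ q)


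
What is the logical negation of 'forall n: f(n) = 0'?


¬(forall x: φ) = exists x: ¬φ, and ¬(exists x: φ) = forall x: ¬φ.
Apply to the universal statement.

exists n: ~(f(n) = 0)


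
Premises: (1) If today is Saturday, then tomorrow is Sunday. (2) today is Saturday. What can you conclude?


Modus ponens: from (P → Q) and P, infer Q.
P = 'today is Saturday' is asserted, and P → Q holds, so Q follows.

tomorrow is Sunday.


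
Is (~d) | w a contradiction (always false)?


Truth table over {d, w}:
d | w | φ
---------
False | False | True
True | False | False
False | True | True
True | True | True
Satisfying assignment at row 1: d=False, w=False gives True.

No, it is not a contradiction.


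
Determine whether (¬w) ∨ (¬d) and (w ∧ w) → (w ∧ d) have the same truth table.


Compare truth tables:
d | w | φ | ψ
-------------
F | F | T | T
T | F | T | T
F | T | T | F
T | T | F | T
They differ at row 3 (d=F, w=T): φ=T but ψ=F.

No, they are not logically equivalent.


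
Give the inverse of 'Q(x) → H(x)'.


The inverse of (P → Q) is (¬P → ¬Q). It is equivalent to the converse, not to the original.
Here P = 'Q(x)' and Q = 'H(x)'.

If not (Q(x)), then not (H(x)).


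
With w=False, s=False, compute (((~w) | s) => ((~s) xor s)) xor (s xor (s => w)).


Substitute w=False, s=False:
~w = True
(~w) | s = True | False = True
~s = True
(~s) xor s = True xor False = True
((~w) | s) => ((~s) xor s) = True => True = True
s => w = False => False = True
s xor (s => w) = False xor True = True
(((~w) | s) => ((~s) xor s)) xor (s xor (s => w)) = True xor True = False

False


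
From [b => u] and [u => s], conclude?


Hypothetical syllogism: from (P → Q) and (Q → R), infer (P → R).
Chain the two implications through the shared middle term 'u'.

b => s


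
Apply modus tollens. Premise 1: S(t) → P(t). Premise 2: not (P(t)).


Modus tollens: from (P → Q) and ¬Q, infer ¬P.
Q = 'P(t)' is denied; since P → Q, P must also fail.

Not (S(t)).


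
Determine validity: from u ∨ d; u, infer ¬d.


This is affirming a disjunct (fallacy). There exist truth assignments where the premises are all true but the conclusion is false.

Invalid.


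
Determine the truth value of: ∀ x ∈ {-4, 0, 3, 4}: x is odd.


Evaluate the predicate on each element: -4:F, 0:F, 3:T, 4:F.
Counterexample x = -4 fails the predicate.

F


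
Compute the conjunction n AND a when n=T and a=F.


Conjunction is true only when both operands are true.
Substitute: n=T, a=F.
T AND F evaluates to F.

F


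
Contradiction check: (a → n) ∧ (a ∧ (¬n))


Truth table over {a, n}:
a | n | φ
---------
F | F | F
T | F | F
F | T | F
T | T | F
Every row is false.

Yes, it is a contradiction.


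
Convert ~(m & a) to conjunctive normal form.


Step 1: Apply De Morgan: ¬(m ∧ a) = ¬m ∨ ¬a.

(~m) | (~a)


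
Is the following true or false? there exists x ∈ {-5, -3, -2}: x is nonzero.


Evaluate the predicate on each element: -5:T, -3:T, -2:T.
Witness x = -5 satisfies the predicate.

T


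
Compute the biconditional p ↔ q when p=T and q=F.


Biconditional is true when both operands have the same truth value.
Substitute: p=T, q=F.
T ↔ F evaluates to F.

F


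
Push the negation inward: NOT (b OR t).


De Morgan: the negation of a disjunction is the conjunction of the negations.
Distribute NOT across OR, flipping it to AND, and negate each literal.

(NOT b) AND (NOT t)


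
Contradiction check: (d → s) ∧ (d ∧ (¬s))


Truth table over {d, s}:
d | s | φ
---------
F | F | F
T | F | F
F | T | F
T | T | F
Every row is false.

Yes, it is a contradiction.


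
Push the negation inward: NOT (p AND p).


De Morgan: the negation of a conjunction is the disjunction of the negations.
Distribute NOT across AND, flipping it to OR, and negate each literal.

(NOT p) OR (NOT p)


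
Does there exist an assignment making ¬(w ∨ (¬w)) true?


Check all 2 assignments over {w}:
w | φ
-----
F | F
T | F
No assignment makes the formula true.

Unsatisfiable.


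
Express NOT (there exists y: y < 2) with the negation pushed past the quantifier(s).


¬(for all x: φ) = there exists x: ¬φ, and ¬(there exists x: φ) = for all x: ¬φ.
Apply to the existential statement.

for all y: NOT(y < 2)


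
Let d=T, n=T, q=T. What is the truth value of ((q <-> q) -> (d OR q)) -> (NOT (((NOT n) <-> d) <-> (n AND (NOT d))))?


Substitute d=T, n=T, q=T:
q <-> q = T <-> T = T
d OR q = T OR T = T
(q <-> q) -> (d OR q) = T -> T = T
NOT n = F
(NOT n) <-> d = F <-> T = F
NOT d = F
n AND (NOT d) = T AND F = F
((NOT n) <-> d) <-> (n AND (NOT d)) = F <-> F = T
NOT (((NOT n) <-> d) <-> (n AND (NOT d))) = F
((q <-> q) -> (d OR q)) -> (NOT (((NOT n) <-> d) <-> (n AND (NOT d)))) = T -> F = F

F


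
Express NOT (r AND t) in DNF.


Step 1: Apply De Morgan: ¬(r ∧ t) = ¬r ∨ ¬t.

(NOT r) OR (NOT t)


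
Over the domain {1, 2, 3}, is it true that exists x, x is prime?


Evaluate the predicate on each element: 1:False, 2:True, 3:True.
Witness x = 2 satisfies the predicate.

True


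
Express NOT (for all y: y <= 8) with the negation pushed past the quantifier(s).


¬(for all x: φ) = there exists x: ¬φ, and ¬(there exists x: φ) = for all x: ¬φ.
Apply to the universal statement.

there exists y: NOT(y <= 8)


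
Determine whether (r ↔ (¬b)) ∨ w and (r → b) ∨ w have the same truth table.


Compare truth tables:
b | r | w | φ | ψ
-----------------
F | F | F | F | T
T | F | F | T | T
F | T | F | T | F
T | T | F | F | T
F | F | T | T | T
T | F | T | T | T
F | T | T | T | T
T | T | T | T | T
They differ at row 1 (b=F, r=F, w=F): φ=F but ψ=T.

No, they are not logically equivalent.


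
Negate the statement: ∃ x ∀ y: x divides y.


Negation flips each quantifier (∀↔∃) and negates the inner predicate.
¬(∃ x ∀ y: φ) = ∀ x ∃ y: ¬φ.

∀ x ∃ y: ¬(x divides y)


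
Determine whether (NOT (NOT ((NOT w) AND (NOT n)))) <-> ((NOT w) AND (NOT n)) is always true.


Build the truth table over {n, w}:
n | w | φ
---------
F | F | T
T | F | T
F | T | T
T | T | T
Every row evaluates to true.

Yes, it is a tautology.


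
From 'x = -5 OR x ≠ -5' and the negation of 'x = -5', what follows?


Disjunctive syllogism: from (P ∨ Q) and ¬P, infer Q.
One disjunct, 'x = -5', is ruled out; the other must hold.

x ≠ -5


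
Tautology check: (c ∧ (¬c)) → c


Build the truth table over {c}:
c | φ
-----
F | T
T | T
Every row evaluates to true.

Yes, it is a tautology.


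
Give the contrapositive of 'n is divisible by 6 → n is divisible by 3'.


The contrapositive of (P → Q) is (¬Q → ¬P); it is logically equivalent to the original.
Here P = 'n is divisible by 6' and Q = 'n is divisible by 3'.

If not (n is divisible by 3), then not (n is divisible by 6).


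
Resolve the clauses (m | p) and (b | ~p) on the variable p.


The clauses contain complementary literals p and ~p.
Resolution eliminates this pair and disjoins the remaining literals (merging duplicates).

(m | b)


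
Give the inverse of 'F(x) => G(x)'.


The inverse of (P → Q) is (¬P → ¬Q). It is equivalent to the converse, not to the original.
Here P = 'F(x)' and Q = 'G(x)'.

If not (F(x)), then not (G(x)).


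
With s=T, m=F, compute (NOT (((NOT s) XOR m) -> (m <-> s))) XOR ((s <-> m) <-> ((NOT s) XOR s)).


Substitute s=T, m=F:
NOT s = F
(NOT s) XOR m = F XOR F = F
m <-> s = F <-> T = F
((NOT s) XOR m) -> (m <-> s) = F -> F = T
NOT (((NOT s) XOR m) -> (m <-> s)) = F
s <-> m = T <-> F = F
NOT s = F
(NOT s) XOR s = F XOR T = T
(s <-> m) <-> ((NOT s) XOR s) = F <-> T = F
(NOT (((NOT s) XOR m) -> (m <-> s))) XOR ((s <-> m) <-> ((NOT s) XOR s)) = F XOR F = F

F


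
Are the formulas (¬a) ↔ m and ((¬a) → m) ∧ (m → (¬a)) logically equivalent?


Compare truth tables:
a | m | φ | ψ
-------------
F | F | F | F
T | F | T | T
F | T | T | T
T | T | F | F
The columns φ and ψ agree on every row.

Yes, they are logically equivalent.


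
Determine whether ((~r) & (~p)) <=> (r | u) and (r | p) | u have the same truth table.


Compare truth tables:
p | r | u | φ | ψ
-----------------
False | False | False | False | False
True | False | False | True | True
False | True | False | False | True
True | True | False | False | True
False | False | True | True | True
True | False | True | False | True
False | True | True | False | True
True | True | True | False | True
They differ at row 3 (p=False, r=True, u=False): φ=False but ψ=True.

No, they are not logically equivalent.


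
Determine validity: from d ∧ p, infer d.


This matches the form of conjunction elimination: the conclusion follows in every model of the premises.

Valid.


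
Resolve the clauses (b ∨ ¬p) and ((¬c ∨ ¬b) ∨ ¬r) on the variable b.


The clauses contain complementary literals b and ¬b.
Resolution eliminates this pair and disjoins the remaining literals (merging duplicates).

((¬p ∨ ¬c) ∨ ¬r)


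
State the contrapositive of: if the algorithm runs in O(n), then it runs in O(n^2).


The contrapositive of (P → Q) is (¬Q → ¬P); it is logically equivalent to the original.
Here P = 'the algorithm runs in O(n)' and Q = 'it runs in O(n^2)'.

If not (it runs in O(n^2)), then not (the algorithm runs in O(n)).


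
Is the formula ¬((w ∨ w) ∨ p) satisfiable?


Search for a satisfying assignment over {p, w}.
Try p=F, w=F: the formula evaluates to T.
A satisfying assignment exists.

Satisfiable.


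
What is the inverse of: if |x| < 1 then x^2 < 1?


The inverse of (P → Q) is (¬P → ¬Q). It is equivalent to the converse, not to the original.
Here P = '|x| < 1' and Q = 'x^2 < 1'.

If not (|x| < 1), then not (x^2 < 1).


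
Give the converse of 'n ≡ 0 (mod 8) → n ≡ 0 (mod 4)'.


The converse of (P → Q) is (Q → P). It is not in general equivalent to the original.
Here P = 'n ≡ 0 (mod 8)' and Q = 'n ≡ 0 (mod 4)'.

If n ≡ 0 (mod 4), then n ≡ 0 (mod 8).


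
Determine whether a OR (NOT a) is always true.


Build the truth table over {a}:
a | φ
-----
F | T
T | T
Every row evaluates to true.

Yes, it is a tautology.


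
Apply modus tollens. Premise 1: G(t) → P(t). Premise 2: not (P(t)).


Modus tollens: from (P → Q) and ¬Q, infer ¬P.
Q = 'P(t)' is denied; since P → Q, P must also fail.

Not (G(t)).


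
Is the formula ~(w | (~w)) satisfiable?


Check all 2 assignments over {w}:
w | φ
-----
False | False
True | False
No assignment makes the formula true.

Unsatisfiable.


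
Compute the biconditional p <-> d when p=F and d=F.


Biconditional is true when both operands have the same truth value.
Substitute: p=F, d=F.
F <-> F evaluates to T.

T


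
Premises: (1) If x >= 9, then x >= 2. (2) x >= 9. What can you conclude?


Modus ponens: from (P → Q) and P, infer Q.
P = 'x >= 9' is asserted, and P → Q holds, so Q follows.

x >= 2.


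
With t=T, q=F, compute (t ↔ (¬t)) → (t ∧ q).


Substitute t=T, q=F:
¬t = F
t ↔ (¬t) = T ↔ F = F
t ∧ q = T ∧ F = F
(t ↔ (¬t)) → (t ∧ q) = F → F = T

T


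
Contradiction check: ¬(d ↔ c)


Truth table over {c, d}:
c | d | φ
---------
F | F | F
T | F | T
F | T | T
T | T | F
Satisfying assignment at row 2: c=T, d=F gives T.

No, it is not a contradiction.


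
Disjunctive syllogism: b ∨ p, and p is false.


Disjunctive syllogism: from (P ∨ Q) and ¬P, infer Q.
One disjunct, 'p', is ruled out; the other must hold.

b


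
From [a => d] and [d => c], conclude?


Hypothetical syllogism: from (P → Q) and (Q → R), infer (P → R).
Chain the two implications through the shared middle term 'd'.

a => c


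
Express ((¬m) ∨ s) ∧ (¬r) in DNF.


Step 1: Distribute ∧ over ∨: ((¬m) ∨ s) ∧ (¬r) = ((¬m) ∧ (¬r)) ∨ (s ∧ (¬r)).

((¬m) ∧ (¬r)) ∨ (s ∧ (¬r))


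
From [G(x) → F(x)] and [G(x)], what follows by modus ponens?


Modus ponens: from (P → Q) and P, infer Q.
P = 'G(x)' is asserted, and P → Q holds, so Q follows.

F(x).


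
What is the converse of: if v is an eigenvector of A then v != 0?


The converse of (P → Q) is (Q → P). It is not in general equivalent to the original.
Here P = 'v is an eigenvector of A' and Q = 'v != 0'.

If v != 0, then v is an eigenvector of A.


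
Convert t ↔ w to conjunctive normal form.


Step 1: Rewrite t ↔ w as (t → w) ∧ (w → t).
Step 2: Rewrite each implication as a disjunction.

((¬t) ∨ w) ∧ ((¬w) ∨ t)


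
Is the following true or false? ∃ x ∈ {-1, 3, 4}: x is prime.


Evaluate the predicate on each element: -1:F, 3:T, 4:F.
Witness x = 3 satisfies the predicate.

T


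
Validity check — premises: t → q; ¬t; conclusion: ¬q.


This is denying the antecedent (fallacy). There exist truth assignments where the premises are all true but the conclusion is false.

Invalid.


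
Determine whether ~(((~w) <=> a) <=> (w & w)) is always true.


Build the truth table over {a, w}:
a | w | φ
---------
False | False | False
True | False | True
False | True | False
True | True | True
Counterexample at row 1: with a=False, w=False, the formula is False.

No, it is not a tautology.


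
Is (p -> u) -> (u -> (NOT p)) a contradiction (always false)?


Truth table over {p, u}:
p | u | φ
---------
F | F | T
T | F | T
F | T | T
T | T | F
Satisfying assignment at row 1: p=F, u=F gives T.

No, it is not a contradiction.


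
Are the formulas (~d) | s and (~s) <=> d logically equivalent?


Compare truth tables:
d | s | φ | ψ
-------------
False | False | True | False
True | False | False | True
False | True | True | True
True | True | True | False
They differ at row 1 (d=False, s=False): φ=True but ψ=False.

No, they are not logically equivalent.


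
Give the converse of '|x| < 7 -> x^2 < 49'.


The converse of (P → Q) is (Q → P). It is not in general equivalent to the original.
Here P = '|x| < 7' and Q = 'x^2 < 49'.

If x^2 < 49, then |x| < 7.


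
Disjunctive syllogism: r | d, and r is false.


Disjunctive syllogism: from (P ∨ Q) and ¬P, infer Q.
One disjunct, 'r', is ruled out; the other must hold.

d


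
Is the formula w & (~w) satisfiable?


Check all 2 assignments over {w}:
w | φ
-----
False | False
True | False
No assignment makes the formula true.

Unsatisfiable.


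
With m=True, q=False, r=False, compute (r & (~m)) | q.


Substitute m=True, q=False, r=False:
~m = False
r & (~m) = False & False = False
(r & (~m)) | q = False | False = False

False


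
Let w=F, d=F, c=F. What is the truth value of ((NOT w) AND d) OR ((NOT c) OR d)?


Substitute w=F, d=F, c=F:
NOT w = T
(NOT w) AND d = T AND F = F
NOT c = T
(NOT c) OR d = T OR F = T
((NOT w) AND d) OR ((NOT c) OR d) = F OR T = T

T


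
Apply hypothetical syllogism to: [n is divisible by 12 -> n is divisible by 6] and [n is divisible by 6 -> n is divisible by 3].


Hypothetical syllogism: from (P → Q) and (Q → R), infer (P → R).
Chain the two implications through the shared middle term 'n is divisible by 6'.

n is divisible by 12 -> n is divisible by 3


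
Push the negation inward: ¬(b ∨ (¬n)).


De Morgan: the negation of a disjunction is the conjunction of the negations.
Distribute ¬ across ∨, flipping it to ∧, and negate each literal.

(¬b) ∧ n


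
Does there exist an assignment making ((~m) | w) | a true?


Search for a satisfying assignment over {a, m, w}.
Try a=False, m=False, w=False: the formula evaluates to True.
A satisfying assignment exists.

Satisfiable.


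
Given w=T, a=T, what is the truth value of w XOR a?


Exclusive or is true when exactly one operand is true.
Substitute: w=T, a=T.
T XOR T evaluates to F.

F


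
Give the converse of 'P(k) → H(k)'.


The converse of (P → Q) is (Q → P). It is not in general equivalent to the original.
Here P = 'P(k)' and Q = 'H(k)'.

If H(k), then P(k).


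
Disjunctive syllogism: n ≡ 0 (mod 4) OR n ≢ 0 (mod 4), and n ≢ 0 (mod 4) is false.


Disjunctive syllogism: from (P ∨ Q) and ¬P, infer Q.
One disjunct, 'n ≢ 0 (mod 4)', is ruled out; the other must hold.

n ≡ 0 (mod 4)


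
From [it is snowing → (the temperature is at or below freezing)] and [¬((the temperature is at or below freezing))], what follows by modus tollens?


Modus tollens: from (P → Q) and ¬Q, infer ¬P.
Q = '(the temperature is at or below freezing)' is denied; since P → Q, P must also fail.

Not (it is snowing).


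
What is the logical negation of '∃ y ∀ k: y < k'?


Negation flips each quantifier (∀↔∃) and negates the inner predicate.
¬(∃ y ∀ k: φ) = ∀ y ∃ k: ¬φ.

∀ y ∃ k: ¬(y < k)


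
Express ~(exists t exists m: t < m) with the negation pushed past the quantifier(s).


Negation flips each quantifier (∀↔∃) and negates the inner predicate.
¬(exists t exists m: φ) = forall t forall m: ¬φ.

forall t forall m: ~(t < m)


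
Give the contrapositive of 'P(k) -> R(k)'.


The contrapositive of (P → Q) is (¬Q → ¬P); it is logically equivalent to the original.
Here P = 'P(k)' and Q = 'R(k)'.

If not (R(k)), then not (P(k)).


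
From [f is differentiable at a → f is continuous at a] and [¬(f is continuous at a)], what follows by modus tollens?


Modus tollens: from (P → Q) and ¬Q, infer ¬P.
Q = 'f is continuous at a' is denied; since P → Q, P must also fail.

Not (f is differentiable at a).


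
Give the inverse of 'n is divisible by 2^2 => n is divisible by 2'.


The inverse of (P → Q) is (¬P → ¬Q). It is equivalent to the converse, not to the original.
Here P = 'n is divisible by 2^2' and Q = 'n is divisible by 2'.

If not (n is divisible by 2^2), then not (n is divisible by 2).


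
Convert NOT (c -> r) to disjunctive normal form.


Step 1: Rewrite implication then negate: ¬(¬c ∨ r) = c ∧ ¬r.

c AND (NOT r)


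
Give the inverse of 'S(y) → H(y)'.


The inverse of (P → Q) is (¬P → ¬Q). It is equivalent to the converse, not to the original.
Here P = 'S(y)' and Q = 'H(y)'.

If not (S(y)), then not (H(y)).


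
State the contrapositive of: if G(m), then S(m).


The contrapositive of (P → Q) is (¬Q → ¬P); it is logically equivalent to the original.
Here P = 'G(m)' and Q = 'S(m)'.

If not (S(m)), then not (G(m)).


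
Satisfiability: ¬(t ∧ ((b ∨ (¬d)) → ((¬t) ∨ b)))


Search for a satisfying assignment over {b, d, t}.
Try b=F, d=F, t=F: the formula evaluates to T.
A satisfying assignment exists.

Satisfiable.


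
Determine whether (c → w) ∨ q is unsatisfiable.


Truth table over {c, q, w}:
c | q | w | φ
-------------
F | F | F | T
T | F | F | F
F | T | F | T
T | T | F | T
F | F | T | T
T | F | T | T
F | T | T | T
T | T | T | T
Satisfying assignment at row 1: c=F, q=F, w=F gives T.

No, it is not a contradiction.


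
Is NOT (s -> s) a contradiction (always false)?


Truth table over {s}:
s | φ
-----
F | F
T | F
Every row is false.

Yes, it is a contradiction.


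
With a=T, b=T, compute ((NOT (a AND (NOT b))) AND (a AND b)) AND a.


Substitute a=T, b=T:
NOT b = F
a AND (NOT b) = T AND F = F
NOT (a AND (NOT b)) = T
a AND b = T AND T = T
(NOT (a AND (NOT b))) AND (a AND b) = T AND T = T
((NOT (a AND (NOT b))) AND (a AND b)) AND a = T AND T = T

T


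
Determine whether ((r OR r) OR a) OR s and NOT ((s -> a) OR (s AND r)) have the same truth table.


Compare truth tables:
a | r | s | φ | ψ
-----------------
F | F | F | F | F
T | F | F | T | F
F | T | F | T | F
T | T | F | T | F
F | F | T | T | T
T | F | T | T | F
F | T | T | T | F
T | T | T | T | F
They differ at row 2 (a=T, r=F, s=F): φ=T but ψ=F.

No, they are not logically equivalent.


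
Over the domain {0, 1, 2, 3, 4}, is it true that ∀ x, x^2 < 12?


Evaluate the predicate on each element: 0:T, 1:T, 2:T, 3:T, 4:F.
Counterexample x = 4 fails the predicate.

F


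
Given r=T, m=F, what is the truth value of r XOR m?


Exclusive or is true when exactly one operand is true.
Substitute: r=T, m=F.
T XOR F evaluates to T.

T


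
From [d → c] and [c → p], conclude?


Hypothetical syllogism: from (P → Q) and (Q → R), infer (P → R).
Chain the two implications through the shared middle term 'c'.

d → p


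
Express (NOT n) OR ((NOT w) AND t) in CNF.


Step 1: Distribute ∨ over ∧: (¬n) ∨ ((¬w) ∧ t) = ((¬n) ∨ (¬w)) ∧ ((¬n) ∨ t).

((NOT n) OR (NOT w)) AND ((NOT n) OR t)


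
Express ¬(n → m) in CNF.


Step 1: Rewrite n → m as ¬n ∨ m.
Step 2: Negate: ¬(¬n ∨ m) = n ∧ ¬m (De Morgan + double negation).

n ∧ (¬m)


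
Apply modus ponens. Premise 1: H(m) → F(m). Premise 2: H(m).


Modus ponens: from (P → Q) and P, infer Q.
P = 'H(m)' is asserted, and P → Q holds, so Q follows.

F(m).


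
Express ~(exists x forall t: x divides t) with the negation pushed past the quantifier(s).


Negation flips each quantifier (∀↔∃) and negates the inner predicate.
¬(exists x forall t: φ) = forall x exists t: ¬φ.

forall x exists t: ~(x divides t)


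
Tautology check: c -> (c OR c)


Build the truth table over {c}:
c | φ
-----
F | T
T | T
Every row evaluates to true.

Yes, it is a tautology.


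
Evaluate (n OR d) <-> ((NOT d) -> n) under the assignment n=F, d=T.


Substitute n=F, d=T:
n OR d = F OR T = T
NOT d = F
(NOT d) -> n = F -> F = T
(n OR d) <-> ((NOT d) -> n) = T <-> T = T

T


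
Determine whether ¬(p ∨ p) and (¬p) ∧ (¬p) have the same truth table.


Compare truth tables:
p | φ | ψ
---------
F | T | T
T | F | F
The columns φ and ψ agree on every row.

Yes, they are logically equivalent.


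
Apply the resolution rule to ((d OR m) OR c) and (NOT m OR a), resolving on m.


The clauses contain complementary literals m and NOTm.
Resolution eliminates this pair and disjoins the remaining literals (merging duplicates).

((d OR c) OR a)


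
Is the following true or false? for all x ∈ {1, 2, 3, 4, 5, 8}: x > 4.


Evaluate the predicate on each element: 1:F, 2:F, 3:F, 4:F, 5:T, 8:T.
Counterexample x = 1 fails the predicate.

F


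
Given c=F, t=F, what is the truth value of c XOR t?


Exclusive or is true when exactly one operand is true.
Substitute: c=F, t=F.
F XOR F evaluates to F.

F


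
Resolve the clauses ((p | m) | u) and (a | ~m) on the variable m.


The clauses contain complementary literals m and ~m.
Resolution eliminates this pair and disjoins the remaining literals (merging duplicates).

((u | p) | a)


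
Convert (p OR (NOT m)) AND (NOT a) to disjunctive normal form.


Step 1: Distribute ∧ over ∨: (p ∨ (¬m)) ∧ (¬a) = (p ∧ (¬a)) ∨ ((¬m) ∧ (¬a)).

(p AND (NOT a)) OR ((NOT m) AND (NOT a))


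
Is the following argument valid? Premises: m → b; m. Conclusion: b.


This matches the form of modus ponens: the conclusion follows in every model of the premises.

Valid.


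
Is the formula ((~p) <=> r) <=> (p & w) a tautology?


Build the truth table over {p, r, w}:
p | r | w | φ
-------------
False | False | False | True
True | False | False | False
False | True | False | False
True | True | False | True
False | False | True | True
True | False | True | True
False | True | True | False
True | True | True | False
Counterexample at row 2: with p=True, r=False, w=False, the formula is False.

No, it is not a tautology.


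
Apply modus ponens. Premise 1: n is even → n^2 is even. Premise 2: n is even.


Modus ponens: from (P → Q) and P, infer Q.
P = 'n is even' is asserted, and P → Q holds, so Q follows.

n^2 is even.


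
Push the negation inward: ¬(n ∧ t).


De Morgan: the negation of a conjunction is the disjunction of the negations.
Distribute ¬ across ∧, flipping it to ∨, and negate each literal.

(¬n) ∨ (¬t)
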